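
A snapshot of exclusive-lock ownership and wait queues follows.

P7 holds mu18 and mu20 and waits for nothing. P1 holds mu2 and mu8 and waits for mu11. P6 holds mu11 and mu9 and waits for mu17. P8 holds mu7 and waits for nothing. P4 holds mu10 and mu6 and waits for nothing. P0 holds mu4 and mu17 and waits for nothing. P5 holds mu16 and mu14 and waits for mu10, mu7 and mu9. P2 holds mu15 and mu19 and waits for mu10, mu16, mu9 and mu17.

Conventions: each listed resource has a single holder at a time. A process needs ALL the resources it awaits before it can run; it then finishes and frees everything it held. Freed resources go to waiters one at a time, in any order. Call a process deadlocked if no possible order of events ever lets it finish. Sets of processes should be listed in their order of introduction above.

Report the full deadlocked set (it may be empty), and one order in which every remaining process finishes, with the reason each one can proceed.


Nothing here is deadlocked.
Key observation: the wait graph is acyclic; completion cascades from the unblocked processes through everyone else.
One completion order for the rest: P0, P6, P4, P1, P8, P7, P5, P2.
Walking it through:
  P0: no waits; runs immediately, freeing mu4 and mu17
  P6: everything it awaited (mu17) is free; runs, freeing mu11 and mu9
  P4: no waits; runs immediately, freeing mu10 and mu6
  P1: everything it awaited (mu11) is free; runs, freeing mu2 and mu8
  P8: no waits; runs immediately, freeing mu7
  P7: no waits; runs immediately, freeing mu18 and mu20
  P5: everything it awaited (mu10, mu7 and mu9) is free; runs, freeing mu16 and mu14
  P2: everything it awaited (mu10, mu16, mu9 and mu17) is free; runs, freeing mu15 and mu19


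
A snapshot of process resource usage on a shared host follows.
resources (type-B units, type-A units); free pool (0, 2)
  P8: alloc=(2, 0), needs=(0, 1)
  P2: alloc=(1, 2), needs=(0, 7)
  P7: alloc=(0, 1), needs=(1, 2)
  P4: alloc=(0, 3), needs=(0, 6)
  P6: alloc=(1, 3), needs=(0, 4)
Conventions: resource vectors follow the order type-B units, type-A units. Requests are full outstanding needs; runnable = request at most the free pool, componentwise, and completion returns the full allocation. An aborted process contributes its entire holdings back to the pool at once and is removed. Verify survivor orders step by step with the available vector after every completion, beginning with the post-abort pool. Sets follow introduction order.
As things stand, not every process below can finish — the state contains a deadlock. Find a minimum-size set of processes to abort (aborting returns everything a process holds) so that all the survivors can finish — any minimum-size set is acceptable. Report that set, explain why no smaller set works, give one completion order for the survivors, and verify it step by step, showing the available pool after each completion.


The answer: abort P2.
Key observation: no ordering could ever have run P6 before the abort of P2; with (1, 2) back in the pool it fits at step 2.
Minimality: the empty abort set fails — the state is deadlocked as it stands.
Survivors finish in the order: P7, P6, P4, P8. Step-by-step check (pool after the aborts first):
  pool = (1, 4)
  P7: need (1, 2) fits (1, 4); releases (0, 1), pool now (1, 5)
  P6: need (0, 4) fits (1, 5); releases (1, 3), pool now (2, 8)
  P4: need (0, 6) fits (2, 8); releases (0, 3), pool now (2, 11)
  P8: need (0, 1) fits (2, 11); releases (2, 0), pool now (4, 11)


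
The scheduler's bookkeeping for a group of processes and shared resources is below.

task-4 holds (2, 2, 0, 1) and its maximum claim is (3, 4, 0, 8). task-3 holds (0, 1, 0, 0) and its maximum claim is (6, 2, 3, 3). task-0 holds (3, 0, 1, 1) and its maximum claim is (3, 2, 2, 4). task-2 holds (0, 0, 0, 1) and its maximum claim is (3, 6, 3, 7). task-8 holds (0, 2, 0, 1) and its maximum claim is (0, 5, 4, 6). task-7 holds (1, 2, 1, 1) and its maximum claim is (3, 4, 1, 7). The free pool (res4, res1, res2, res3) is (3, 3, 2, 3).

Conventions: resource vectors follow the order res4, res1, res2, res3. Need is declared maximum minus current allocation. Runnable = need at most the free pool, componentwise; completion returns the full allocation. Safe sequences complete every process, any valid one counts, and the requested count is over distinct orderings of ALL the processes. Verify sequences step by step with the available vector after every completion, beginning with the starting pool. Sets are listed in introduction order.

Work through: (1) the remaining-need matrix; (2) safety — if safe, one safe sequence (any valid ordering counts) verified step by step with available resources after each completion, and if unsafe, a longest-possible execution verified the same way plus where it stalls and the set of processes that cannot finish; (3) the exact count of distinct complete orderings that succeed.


(1) Need matrix, components ordered res4, res1, res2, res3:
  task-4: (1, 2, 0, 7)
  task-3: (6, 1, 3, 3)
  task-0: (0, 2, 1, 3)
  task-2: (3, 6, 3, 6)
  task-8: (0, 3, 4, 5)
  task-7: (2, 2, 0, 6)
(2) UNSAFE.
Key observation: the wall is res3: completing task-0, task-3 brings the pool only to (6, 4, 3, 4), and all the rest need more.
A maximal execution: task-0, task-3 — then nothing else fits. Walking it through:
  pool = (3, 3, 2, 3)
  task-0: need (0, 2, 1, 3) fits (3, 3, 2, 3); releases (3, 0, 1, 1), pool now (6, 3, 3, 4)
  task-3: need (6, 1, 3, 3) fits (6, 3, 3, 4); releases (0, 1, 0, 0), pool now (6, 4, 3, 4)
  task-4 cannot run: need (1, 2, 0, 7) vs free (6, 4, 3, 4) (insufficient res3)
  task-2 cannot run: need (3, 6, 3, 6) vs free (6, 4, 3, 4) (insufficient res1 and res3)
  task-8 cannot run: need (0, 3, 4, 5) vs free (6, 4, 3, 4) (insufficient res2 and res3)
  task-7 cannot run: need (2, 2, 0, 6) vs free (6, 4, 3, 4) (insufficient res3)
Processes that can never finish: task-4, task-2, task-8 and task-7.
(3) Exactly 0 of the possible complete orderings are safe sequences.


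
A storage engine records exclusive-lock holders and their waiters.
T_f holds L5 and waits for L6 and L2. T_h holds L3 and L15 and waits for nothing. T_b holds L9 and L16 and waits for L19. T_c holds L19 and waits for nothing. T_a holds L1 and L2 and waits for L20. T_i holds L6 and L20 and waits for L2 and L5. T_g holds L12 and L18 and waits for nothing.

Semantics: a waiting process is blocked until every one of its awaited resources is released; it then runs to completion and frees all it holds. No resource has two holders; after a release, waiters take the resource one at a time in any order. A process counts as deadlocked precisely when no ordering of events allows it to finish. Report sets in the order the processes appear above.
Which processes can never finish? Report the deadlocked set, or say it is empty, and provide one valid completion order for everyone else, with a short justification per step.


The deadlocked set is T_f, T_a and T_i.
Key observation: the waits loop around T_f -> T_a -> T_i -> T_f with no way out; no other process is dragged down with it.
A valid finishing order for the others: T_c, T_h, T_b, T_g.
Walking it through:
  T_c waits on nothing -> runs at once and releases L19
  T_h waits on nothing -> runs at once and releases L3 and L15
  T_b waits on L19 — all released -> runs and releases L9 and L16
  T_g waits on nothing -> runs at once and releases L12 and L18


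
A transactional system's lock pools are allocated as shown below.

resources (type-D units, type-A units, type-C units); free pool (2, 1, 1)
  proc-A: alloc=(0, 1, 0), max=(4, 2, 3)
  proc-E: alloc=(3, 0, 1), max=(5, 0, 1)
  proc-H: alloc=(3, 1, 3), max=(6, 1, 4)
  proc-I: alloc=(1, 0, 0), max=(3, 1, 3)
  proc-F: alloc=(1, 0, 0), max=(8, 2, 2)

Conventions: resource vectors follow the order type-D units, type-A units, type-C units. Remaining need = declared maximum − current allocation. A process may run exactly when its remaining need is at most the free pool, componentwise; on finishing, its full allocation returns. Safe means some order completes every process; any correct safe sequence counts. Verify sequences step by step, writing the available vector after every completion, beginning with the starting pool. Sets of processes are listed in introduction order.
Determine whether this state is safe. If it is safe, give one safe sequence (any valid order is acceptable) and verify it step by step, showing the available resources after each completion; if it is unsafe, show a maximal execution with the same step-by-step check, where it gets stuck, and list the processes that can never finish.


SAFE, for example via the order proc-E, proc-H, proc-A, proc-F, proc-I.
Key observation: the order's first zero-slack moment is proc-E ((2, 0, 0) needed, (2, 1, 1) free — a requested resource with nothing to spare).
Check, step by step:
  pool = (2, 1, 1)
  proc-E: need (2, 0, 0) fits (2, 1, 1); releases (3, 0, 1), pool now (5, 1, 2)
  proc-H: need (3, 0, 1) fits (5, 1, 2); releases (3, 1, 3), pool now (8, 2, 5)
  proc-A: need (4, 1, 3) fits (8, 2, 5); releases (0, 1, 0), pool now (8, 3, 5)
  proc-F: need (7, 2, 2) fits (8, 3, 5); releases (1, 0, 0), pool now (9, 3, 5)
  proc-I: need (2, 1, 3) fits (9, 3, 5); releases (1, 0, 0), pool now (10, 3, 5)


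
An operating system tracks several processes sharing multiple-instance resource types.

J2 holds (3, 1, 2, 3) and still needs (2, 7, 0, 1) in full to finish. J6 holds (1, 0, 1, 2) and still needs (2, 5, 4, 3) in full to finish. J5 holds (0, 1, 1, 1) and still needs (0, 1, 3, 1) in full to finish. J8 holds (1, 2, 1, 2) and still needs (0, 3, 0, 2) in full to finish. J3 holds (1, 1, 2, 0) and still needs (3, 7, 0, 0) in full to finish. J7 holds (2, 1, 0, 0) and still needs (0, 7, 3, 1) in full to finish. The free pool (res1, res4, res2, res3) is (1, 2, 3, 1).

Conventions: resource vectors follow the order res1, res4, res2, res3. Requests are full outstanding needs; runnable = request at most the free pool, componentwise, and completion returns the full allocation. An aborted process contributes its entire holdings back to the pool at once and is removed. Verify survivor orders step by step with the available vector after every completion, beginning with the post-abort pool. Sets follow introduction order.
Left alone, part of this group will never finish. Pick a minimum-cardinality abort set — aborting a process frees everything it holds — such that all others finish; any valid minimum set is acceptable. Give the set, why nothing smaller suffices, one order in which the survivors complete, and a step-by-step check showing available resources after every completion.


Minimum abort set: J2 and J3.
Key observation: before aborting J2 and J3, J7 was permanently blocked — no order could ever run it; afterwards it completes at step 4.
No one abort is enough; case by case: J2 alone leaves J3 blocked (short on res4); J6 alone leaves J2 blocked (short on res4); J5 alone leaves J2 blocked (short on res4); J8 alone leaves J2 blocked (short on res4); J3 alone leaves J2 blocked (short on res4); J7 alone leaves J2 blocked (short on res4).
The survivors complete as J8, J6, J5, J7. Step-by-step check (starting from the post-abort pool):
  pool = (5, 4, 7, 4)
  run J8 (needs (0, 3, 0, 2), free (5, 4, 7, 4)); after release of (1, 2, 1, 2) the pool is (6, 6, 8, 6)
  run J6 (needs (2, 5, 4, 3), free (6, 6, 8, 6)); after release of (1, 0, 1, 2) the pool is (7, 6, 9, 8)
  run J5 (needs (0, 1, 3, 1), free (7, 6, 9, 8)); after release of (0, 1, 1, 1) the pool is (7, 7, 10, 9)
  run J7 (needs (0, 7, 3, 1), free (7, 7, 10, 9)); after release of (2, 1, 0, 0) the pool is (9, 8, 10, 9)


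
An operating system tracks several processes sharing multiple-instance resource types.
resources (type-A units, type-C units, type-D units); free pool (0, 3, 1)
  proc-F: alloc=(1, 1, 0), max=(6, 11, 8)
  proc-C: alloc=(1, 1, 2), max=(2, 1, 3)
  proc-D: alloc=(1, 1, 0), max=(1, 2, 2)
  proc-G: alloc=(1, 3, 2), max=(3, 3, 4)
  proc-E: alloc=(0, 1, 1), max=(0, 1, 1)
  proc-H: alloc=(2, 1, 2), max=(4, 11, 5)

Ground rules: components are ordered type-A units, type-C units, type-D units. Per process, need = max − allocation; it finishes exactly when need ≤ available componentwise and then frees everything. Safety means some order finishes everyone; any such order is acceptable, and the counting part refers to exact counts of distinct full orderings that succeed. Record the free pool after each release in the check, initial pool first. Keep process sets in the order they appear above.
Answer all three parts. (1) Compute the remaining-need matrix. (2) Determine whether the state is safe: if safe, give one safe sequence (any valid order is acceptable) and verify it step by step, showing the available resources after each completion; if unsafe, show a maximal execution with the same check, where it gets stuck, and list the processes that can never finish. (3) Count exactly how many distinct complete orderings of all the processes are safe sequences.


(1) Remaining need (order type-A units, type-C units, type-D units):
  proc-F: (5, 10, 8)
  proc-C: (1, 0, 1)
  proc-D: (0, 1, 2)
  proc-G: (2, 0, 2)
  proc-E: (0, 0, 0)
  proc-H: (2, 10, 3)
(2) UNSAFE — no complete ordering exists.
Key observation: after proc-E, proc-D, proc-C, proc-G complete, (3, 9, 6) is the best the pool ever gets, yet each leftover process wants more type-C units.
The run proc-E, proc-D, proc-C, proc-G cannot be extended any further. Verifying each step:
  pool = (0, 3, 1)
  proc-E needs (0, 0, 0) <= (0, 3, 1) -> finishes; pool += (0, 1, 1) = (0, 4, 2)
  proc-D needs (0, 1, 2) <= (0, 4, 2) -> finishes; pool += (1, 1, 0) = (1, 5, 2)
  proc-C needs (1, 0, 1) <= (1, 5, 2) -> finishes; pool += (1, 1, 2) = (2, 6, 4)
  proc-G needs (2, 0, 2) <= (2, 6, 4) -> finishes; pool += (1, 3, 2) = (3, 9, 6)
  blocked: proc-F wants (5, 10, 8), pool (3, 9, 6) — not enough type-A units, type-C units and type-D units
  blocked: proc-H wants (2, 10, 3), pool (3, 9, 6) — not enough type-C units
Permanently blocked: proc-F and proc-H.
(3) Exactly 0 of the possible complete orderings are safe sequences.


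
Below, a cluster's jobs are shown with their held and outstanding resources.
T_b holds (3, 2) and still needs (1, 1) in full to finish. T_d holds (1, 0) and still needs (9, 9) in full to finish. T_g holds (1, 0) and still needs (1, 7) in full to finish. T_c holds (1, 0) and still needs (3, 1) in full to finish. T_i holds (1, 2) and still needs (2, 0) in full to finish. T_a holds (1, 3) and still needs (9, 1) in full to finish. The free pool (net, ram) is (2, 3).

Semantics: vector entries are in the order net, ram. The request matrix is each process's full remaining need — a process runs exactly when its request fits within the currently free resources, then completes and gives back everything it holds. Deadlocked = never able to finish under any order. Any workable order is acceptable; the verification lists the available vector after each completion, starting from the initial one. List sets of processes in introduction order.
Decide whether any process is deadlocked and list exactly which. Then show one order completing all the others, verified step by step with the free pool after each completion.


Deadlocked set: T_d and T_a.
Key observation: the pool after T_b, T_i, T_c, T_g is (8, 7); every surviving request exceeds it in net, so progress ends there.
One completion order for the rest: T_b, T_i, T_c, T_g. Verifying each step:
  pool = (2, 3)
  run T_b (needs (1, 1), free (2, 3)); after release of (3, 2) the pool is (5, 5)
  run T_i (needs (2, 0), free (5, 5)); after release of (1, 2) the pool is (6, 7)
  run T_c (needs (3, 1), free (6, 7)); after release of (1, 0) the pool is (7, 7)
  run T_g (needs (1, 7), free (7, 7)); after release of (1, 0) the pool is (8, 7)
The blocked processes can never fit:
  T_d cannot run: need (9, 9) vs free (8, 7) (insufficient net and ram)
  T_a cannot run: need (9, 1) vs free (8, 7) (insufficient net)


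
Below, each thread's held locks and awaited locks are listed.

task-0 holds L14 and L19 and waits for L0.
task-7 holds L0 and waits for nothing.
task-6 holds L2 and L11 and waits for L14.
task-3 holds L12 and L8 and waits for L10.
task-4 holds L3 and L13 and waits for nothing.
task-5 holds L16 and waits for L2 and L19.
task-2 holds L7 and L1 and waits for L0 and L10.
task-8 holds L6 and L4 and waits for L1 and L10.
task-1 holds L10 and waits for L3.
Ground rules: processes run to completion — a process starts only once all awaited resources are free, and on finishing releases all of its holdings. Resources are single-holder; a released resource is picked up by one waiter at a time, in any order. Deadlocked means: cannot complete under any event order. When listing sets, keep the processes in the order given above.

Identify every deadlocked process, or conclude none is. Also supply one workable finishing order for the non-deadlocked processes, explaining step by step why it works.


No process is deadlocked.
Key observation: every chain of waits terminates; starting from the processes that wait on nothing, all the rest unlock in turn.
The rest can finish in the order task-4, task-7, task-1, task-2, task-0, task-6, task-8, task-3, task-5.
Verifying each step:
  run task-4 (it waits on nothing); releases L3 and L13
  run task-7 (it waits on nothing); releases L0
  task-1 waits on L3 — all released -> runs and releases L10
  task-2 waits on L0 and L10 — all released -> runs and releases L7 and L1
  task-0 waits on L0 — all released -> runs and releases L14 and L19
  task-6 waits on L14 — all released -> runs and releases L2 and L11
  task-8 waits on L1 and L10 — all released -> runs and releases L6 and L4
  task-3 waits on L10 — all released -> runs and releases L12 and L8
  task-5 waits on L2 and L19 — all released -> runs and releases L16


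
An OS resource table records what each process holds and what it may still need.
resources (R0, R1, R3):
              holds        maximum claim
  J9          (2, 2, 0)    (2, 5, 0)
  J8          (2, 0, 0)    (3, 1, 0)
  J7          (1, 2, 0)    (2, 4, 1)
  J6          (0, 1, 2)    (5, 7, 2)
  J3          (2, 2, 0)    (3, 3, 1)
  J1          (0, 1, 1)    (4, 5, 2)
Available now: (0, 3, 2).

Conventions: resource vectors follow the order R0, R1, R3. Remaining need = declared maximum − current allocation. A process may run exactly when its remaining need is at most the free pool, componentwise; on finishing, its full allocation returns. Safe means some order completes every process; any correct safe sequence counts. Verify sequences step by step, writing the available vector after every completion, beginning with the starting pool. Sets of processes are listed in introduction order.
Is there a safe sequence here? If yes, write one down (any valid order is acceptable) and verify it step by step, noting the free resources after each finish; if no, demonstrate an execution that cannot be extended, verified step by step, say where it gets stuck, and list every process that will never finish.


SAFE — a valid safe sequence is J9, J8, J7, J6, J3, J1.
Key observation: J9 is the earliest step where a requested resource binds exactly: need (0, 3, 0), pool (0, 3, 2) at its turn.
Step-by-step check:
  pool = (0, 3, 2)
  J9 needs (0, 3, 0) <= (0, 3, 2) -> finishes; pool += (2, 2, 0) = (2, 5, 2)
  J8 needs (1, 1, 0) <= (2, 5, 2) -> finishes; pool += (2, 0, 0) = (4, 5, 2)
  J7 needs (1, 2, 1) <= (4, 5, 2) -> finishes; pool += (1, 2, 0) = (5, 7, 2)
  J6 needs (5, 6, 0) <= (5, 7, 2) -> finishes; pool += (0, 1, 2) = (5, 8, 4)
  J3 needs (1, 1, 1) <= (5, 8, 4) -> finishes; pool += (2, 2, 0) = (7, 10, 4)
  J1 needs (4, 4, 1) <= (7, 10, 4) -> finishes; pool += (0, 1, 1) = (7, 11, 5)


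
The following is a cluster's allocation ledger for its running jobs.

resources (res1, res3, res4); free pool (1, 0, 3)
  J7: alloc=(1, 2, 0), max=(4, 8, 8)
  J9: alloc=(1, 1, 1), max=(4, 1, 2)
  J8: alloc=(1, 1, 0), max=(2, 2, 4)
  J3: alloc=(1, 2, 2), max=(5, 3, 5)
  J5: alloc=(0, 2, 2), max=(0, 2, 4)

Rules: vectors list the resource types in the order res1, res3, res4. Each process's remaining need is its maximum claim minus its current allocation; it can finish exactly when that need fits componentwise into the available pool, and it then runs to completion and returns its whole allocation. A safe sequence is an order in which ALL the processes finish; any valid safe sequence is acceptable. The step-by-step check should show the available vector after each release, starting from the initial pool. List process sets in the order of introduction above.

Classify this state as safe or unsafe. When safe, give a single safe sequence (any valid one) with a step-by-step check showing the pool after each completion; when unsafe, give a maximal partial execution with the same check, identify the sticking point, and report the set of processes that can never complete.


The state is UNSAFE.
Key observation: J5, J8 can finish, but then (2, 3, 5) is all there is, and the blocked group's res1 demands exceed it.
A maximal execution: J5, J8 — then nothing else fits. Step-by-step check:
  pool = (1, 0, 3)
  run J5 (needs (0, 0, 2), free (1, 0, 3)); after release of (0, 2, 2) the pool is (1, 2, 5)
  run J8 (needs (1, 1, 4), free (1, 2, 5)); after release of (1, 1, 0) the pool is (2, 3, 5)
  blocked: J7 wants (3, 6, 8), pool (2, 3, 5) — not enough res1, res3 and res4
  blocked: J9 wants (3, 0, 1), pool (2, 3, 5) — not enough res1
  blocked: J3 wants (4, 1, 3), pool (2, 3, 5) — not enough res1
Processes that can never finish: J7, J9 and J3.


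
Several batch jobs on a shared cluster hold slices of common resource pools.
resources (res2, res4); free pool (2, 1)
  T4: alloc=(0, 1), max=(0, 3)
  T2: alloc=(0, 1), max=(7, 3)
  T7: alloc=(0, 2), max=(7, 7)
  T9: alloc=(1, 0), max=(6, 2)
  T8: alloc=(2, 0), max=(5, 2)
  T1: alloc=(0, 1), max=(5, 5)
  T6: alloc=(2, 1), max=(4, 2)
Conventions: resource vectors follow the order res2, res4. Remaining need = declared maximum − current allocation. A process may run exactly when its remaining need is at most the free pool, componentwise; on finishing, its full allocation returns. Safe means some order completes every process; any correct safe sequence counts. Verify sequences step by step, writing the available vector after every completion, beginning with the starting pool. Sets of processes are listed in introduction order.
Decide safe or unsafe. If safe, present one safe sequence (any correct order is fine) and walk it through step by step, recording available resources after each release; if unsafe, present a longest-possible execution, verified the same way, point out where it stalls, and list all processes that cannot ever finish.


SAFE. One safe sequence: T6, T8, T4, T9, T2, T1, T7.
Key observation: reading the order forward, T6 is the first process whose need (2, 1) meets the free pool (2, 1) exactly on a resource it requests.
Step-by-step check:
  pool = (2, 1)
  run T6 (needs (2, 1), free (2, 1)); after release of (2, 1) the pool is (4, 2)
  run T8 (needs (3, 2), free (4, 2)); after release of (2, 0) the pool is (6, 2)
  run T4 (needs (0, 2), free (6, 2)); after release of (0, 1) the pool is (6, 3)
  run T9 (needs (5, 2), free (6, 3)); after release of (1, 0) the pool is (7, 3)
  run T2 (needs (7, 2), free (7, 3)); after release of (0, 1) the pool is (7, 4)
  run T1 (needs (5, 4), free (7, 4)); after release of (0, 1) the pool is (7, 5)
  run T7 (needs (7, 5), free (7, 5)); after release of (0, 2) the pool is (7, 7)


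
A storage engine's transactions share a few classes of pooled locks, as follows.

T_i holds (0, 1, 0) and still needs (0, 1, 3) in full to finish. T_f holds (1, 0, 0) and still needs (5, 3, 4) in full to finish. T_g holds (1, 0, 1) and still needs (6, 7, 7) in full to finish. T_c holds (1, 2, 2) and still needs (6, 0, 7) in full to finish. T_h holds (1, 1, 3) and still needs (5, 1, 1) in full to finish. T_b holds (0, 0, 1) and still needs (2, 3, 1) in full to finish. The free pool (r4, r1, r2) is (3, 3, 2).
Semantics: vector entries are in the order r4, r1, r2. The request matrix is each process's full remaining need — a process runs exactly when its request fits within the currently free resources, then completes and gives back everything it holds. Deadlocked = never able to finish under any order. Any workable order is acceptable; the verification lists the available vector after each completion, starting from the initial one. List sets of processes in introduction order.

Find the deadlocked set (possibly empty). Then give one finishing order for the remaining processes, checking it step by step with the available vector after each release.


The deadlocked set is T_f, T_g, T_c and T_h.
Key observation: once T_b, T_i finish, the pool peaks at (3, 4, 3) — and every remaining process still needs more r4 than that.
The rest can finish in the order T_b, T_i. Walking it through:
  pool = (3, 3, 2)
  T_b: need (2, 3, 1) fits (3, 3, 2); releases (0, 0, 1), pool now (3, 3, 3)
  T_i: need (0, 1, 3) fits (3, 3, 3); releases (0, 1, 0), pool now (3, 4, 3)
The stuck group stays short no matter what:
  T_f still needs (5, 3, 4) but only (3, 4, 3) is free — short on r4 and r2
  T_g still needs (6, 7, 7) but only (3, 4, 3) is free — short on r4, r1 and r2
  T_c still needs (6, 0, 7) but only (3, 4, 3) is free — short on r4 and r2
  T_h still needs (5, 1, 1) but only (3, 4, 3) is free — short on r4


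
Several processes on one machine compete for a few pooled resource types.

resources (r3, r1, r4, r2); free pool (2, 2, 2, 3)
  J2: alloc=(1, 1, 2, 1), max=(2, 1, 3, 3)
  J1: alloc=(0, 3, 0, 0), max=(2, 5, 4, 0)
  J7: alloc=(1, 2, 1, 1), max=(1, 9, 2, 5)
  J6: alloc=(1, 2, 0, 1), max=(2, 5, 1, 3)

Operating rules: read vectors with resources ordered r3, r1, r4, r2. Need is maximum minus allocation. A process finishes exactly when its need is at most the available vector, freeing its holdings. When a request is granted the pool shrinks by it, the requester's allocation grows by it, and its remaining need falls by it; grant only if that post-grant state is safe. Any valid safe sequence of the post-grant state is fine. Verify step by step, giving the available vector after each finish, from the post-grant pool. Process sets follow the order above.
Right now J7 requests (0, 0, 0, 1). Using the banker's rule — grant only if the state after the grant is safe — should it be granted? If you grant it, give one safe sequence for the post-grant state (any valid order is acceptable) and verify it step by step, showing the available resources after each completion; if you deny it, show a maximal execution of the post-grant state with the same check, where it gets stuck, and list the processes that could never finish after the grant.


GRANT: granting preserves safety; a valid post-grant sequence is J2, J6, J1, J7.
Key observation: even at the reduced pool (2, 2, 2, 2), J2 fits immediately, so safety survives the grant.
Check on the post-grant state, step by step:
  pool = (2, 2, 2, 2)
  run J2 (needs (1, 0, 1, 2), free (2, 2, 2, 2)); after release of (1, 1, 2, 1) the pool is (3, 3, 4, 3)
  run J6 (needs (1, 3, 1, 2), free (3, 3, 4, 3)); after release of (1, 2, 0, 1) the pool is (4, 5, 4, 4)
  run J1 (needs (2, 2, 4, 0), free (4, 5, 4, 4)); after release of (0, 3, 0, 0) the pool is (4, 8, 4, 4)
  run J7 (needs (0, 7, 1, 3), free (4, 8, 4, 4)); after release of (1, 2, 1, 2) the pool is (5, 10, 5, 6)


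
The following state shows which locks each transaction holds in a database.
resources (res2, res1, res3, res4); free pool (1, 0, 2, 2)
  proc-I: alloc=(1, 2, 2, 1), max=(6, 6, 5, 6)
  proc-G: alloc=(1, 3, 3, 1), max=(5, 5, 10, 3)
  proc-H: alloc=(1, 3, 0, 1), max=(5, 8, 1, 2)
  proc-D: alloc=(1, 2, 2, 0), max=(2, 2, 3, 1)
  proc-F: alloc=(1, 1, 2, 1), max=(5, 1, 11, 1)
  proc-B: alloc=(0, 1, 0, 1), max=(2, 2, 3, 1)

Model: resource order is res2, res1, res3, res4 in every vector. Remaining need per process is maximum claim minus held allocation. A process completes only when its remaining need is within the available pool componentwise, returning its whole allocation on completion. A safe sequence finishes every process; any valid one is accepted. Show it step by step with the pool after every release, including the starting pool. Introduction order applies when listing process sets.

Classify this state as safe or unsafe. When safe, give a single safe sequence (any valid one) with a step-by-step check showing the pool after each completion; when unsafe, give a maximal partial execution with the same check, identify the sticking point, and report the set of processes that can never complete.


The state is UNSAFE.
Key observation: the pool after proc-D, proc-B is (2, 3, 4, 3); every surviving request exceeds it in res2, so progress ends there.
A maximal execution: proc-D, proc-B — then nothing else fits. Walking it through:
  pool = (1, 0, 2, 2)
  run proc-D (needs (1, 0, 1, 1), free (1, 0, 2, 2)); after release of (1, 2, 2, 0) the pool is (2, 2, 4, 2)
  run proc-B (needs (2, 1, 3, 0), free (2, 2, 4, 2)); after release of (0, 1, 0, 1) the pool is (2, 3, 4, 3)
  proc-I cannot run: need (5, 4, 3, 5) vs free (2, 3, 4, 3) (insufficient res2, res1 and res4)
  proc-G cannot run: need (4, 2, 7, 2) vs free (2, 3, 4, 3) (insufficient res2 and res3)
  proc-H cannot run: need (4, 5, 1, 1) vs free (2, 3, 4, 3) (insufficient res2 and res1)
  proc-F cannot run: need (4, 0, 9, 0) vs free (2, 3, 4, 3) (insufficient res2 and res3)
Permanently blocked: proc-I, proc-G, proc-H and proc-F.


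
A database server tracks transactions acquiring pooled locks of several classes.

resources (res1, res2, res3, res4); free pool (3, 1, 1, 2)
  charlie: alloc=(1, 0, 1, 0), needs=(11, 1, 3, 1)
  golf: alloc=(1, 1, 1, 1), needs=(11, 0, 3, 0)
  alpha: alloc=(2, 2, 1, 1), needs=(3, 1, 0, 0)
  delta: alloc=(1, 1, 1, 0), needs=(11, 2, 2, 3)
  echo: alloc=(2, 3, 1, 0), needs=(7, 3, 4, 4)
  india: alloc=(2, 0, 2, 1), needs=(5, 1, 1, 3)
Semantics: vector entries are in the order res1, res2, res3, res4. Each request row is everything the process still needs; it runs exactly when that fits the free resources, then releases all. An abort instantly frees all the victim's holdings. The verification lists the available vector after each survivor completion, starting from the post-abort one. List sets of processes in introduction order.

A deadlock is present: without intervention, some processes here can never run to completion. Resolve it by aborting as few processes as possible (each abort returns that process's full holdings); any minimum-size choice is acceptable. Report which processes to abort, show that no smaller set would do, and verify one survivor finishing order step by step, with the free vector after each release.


Minimum abort set: charlie and delta.
Key observation: the returned (2, 1, 2, 0) from charlie and delta is what brings golf — unrunnable before, under any order — into play at step 4.
Why nothing smaller works — every single abort fails: charlie alone leaves golf blocked (short on res1); golf alone leaves charlie blocked (short on res1); alpha alone leaves charlie blocked (short on res1); delta alone leaves charlie blocked (short on res1); echo alone leaves charlie blocked (short on res1); india alone leaves charlie blocked (short on res1).
Survivors finish in the order: alpha, india, echo, golf. Walking it through (pool after the aborts first):
  pool = (5, 2, 3, 2)
  alpha needs (3, 1, 0, 0) <= (5, 2, 3, 2) -> finishes; pool += (2, 2, 1, 1) = (7, 4, 4, 3)
  india needs (5, 1, 1, 3) <= (7, 4, 4, 3) -> finishes; pool += (2, 0, 2, 1) = (9, 4, 6, 4)
  echo needs (7, 3, 4, 4) <= (9, 4, 6, 4) -> finishes; pool += (2, 3, 1, 0) = (11, 7, 7, 4)
  golf needs (11, 0, 3, 0) <= (11, 7, 7, 4) -> finishes; pool += (1, 1, 1, 1) = (12, 8, 8, 5)


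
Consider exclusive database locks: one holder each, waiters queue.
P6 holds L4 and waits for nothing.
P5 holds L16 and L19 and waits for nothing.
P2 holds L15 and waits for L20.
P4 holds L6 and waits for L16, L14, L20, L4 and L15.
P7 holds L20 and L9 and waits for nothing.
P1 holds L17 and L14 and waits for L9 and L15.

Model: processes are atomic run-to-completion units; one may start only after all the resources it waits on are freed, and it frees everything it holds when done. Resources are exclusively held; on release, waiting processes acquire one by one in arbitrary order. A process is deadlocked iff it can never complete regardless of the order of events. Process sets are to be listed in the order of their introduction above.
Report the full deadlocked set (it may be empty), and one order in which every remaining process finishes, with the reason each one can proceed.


No process is deadlocked.
Key observation: the wait graph is acyclic; completion cascades from the unblocked processes through everyone else.
One completion order for the rest: P5, P6, P7, P2, P1, P4.
Walking it through:
  P5: no waits; runs immediately, freeing L16 and L19
  P6: no waits; runs immediately, freeing L4
  P7: no waits; runs immediately, freeing L20 and L9
  P2: everything it awaited (L20) is free; runs, freeing L15
  P1: everything it awaited (L9 and L15) is free; runs, freeing L17 and L14
  P4: everything it awaited (L16, L14, L20, L4 and L15) is free; runs, freeing L6


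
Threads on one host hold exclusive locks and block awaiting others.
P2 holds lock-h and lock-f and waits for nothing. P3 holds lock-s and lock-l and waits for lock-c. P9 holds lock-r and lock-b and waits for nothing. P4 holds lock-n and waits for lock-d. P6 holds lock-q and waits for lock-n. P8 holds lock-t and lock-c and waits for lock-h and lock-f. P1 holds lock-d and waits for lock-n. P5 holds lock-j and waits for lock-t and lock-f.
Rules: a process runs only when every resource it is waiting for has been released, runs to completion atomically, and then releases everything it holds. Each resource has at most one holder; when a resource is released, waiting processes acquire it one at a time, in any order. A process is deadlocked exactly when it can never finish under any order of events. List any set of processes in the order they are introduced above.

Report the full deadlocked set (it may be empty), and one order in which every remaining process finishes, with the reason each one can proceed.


Deadlocked: P4, P6 and P1.
Key observation: the loop P4 -> P1 -> P4 blocks itself forever; P6 waits into the deadlock from upstream.
A valid finishing order for the others: P9, P2, P8, P3, P5.
Walking it through:
  run P9 (it waits on nothing); releases lock-r and lock-b
  run P2 (it waits on nothing); releases lock-h and lock-f
  P8 waits on lock-h and lock-f — all released -> runs and releases lock-t and lock-c
  P3 waits on lock-c — all released -> runs and releases lock-s and lock-l
  P5 waits on lock-t and lock-f — all released -> runs and releases lock-j


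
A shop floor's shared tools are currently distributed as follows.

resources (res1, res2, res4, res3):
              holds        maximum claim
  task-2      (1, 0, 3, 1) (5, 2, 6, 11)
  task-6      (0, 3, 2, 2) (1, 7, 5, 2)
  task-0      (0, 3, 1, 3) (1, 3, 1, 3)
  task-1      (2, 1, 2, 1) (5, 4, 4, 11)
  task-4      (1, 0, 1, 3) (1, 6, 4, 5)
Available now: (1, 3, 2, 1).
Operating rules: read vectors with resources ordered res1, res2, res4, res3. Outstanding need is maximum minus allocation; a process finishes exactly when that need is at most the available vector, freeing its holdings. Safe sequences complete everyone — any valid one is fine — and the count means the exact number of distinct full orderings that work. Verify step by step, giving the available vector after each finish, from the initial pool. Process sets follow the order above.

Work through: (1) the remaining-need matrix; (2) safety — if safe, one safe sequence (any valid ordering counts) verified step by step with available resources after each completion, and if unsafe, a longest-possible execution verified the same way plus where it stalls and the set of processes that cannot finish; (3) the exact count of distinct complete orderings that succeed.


(1) Remaining need (order res1, res2, res4, res3):
  task-2: (4, 2, 3, 10)
  task-6: (1, 4, 3, 0)
  task-0: (1, 0, 0, 0)
  task-1: (3, 3, 2, 10)
  task-4: (0, 6, 3, 2)
(2) UNSAFE.
Key observation: task-0, task-6, task-4 can finish, but then (2, 9, 6, 9) is all there is, and the blocked group's res1 demands exceed it.
A maximal execution: task-0, task-6, task-4 — then nothing else fits. Check, step by step:
  pool = (1, 3, 2, 1)
  task-0: need (1, 0, 0, 0) fits (1, 3, 2, 1); releases (0, 3, 1, 3), pool now (1, 6, 3, 4)
  task-6: need (1, 4, 3, 0) fits (1, 6, 3, 4); releases (0, 3, 2, 2), pool now (1, 9, 5, 6)
  task-4: need (0, 6, 3, 2) fits (1, 9, 5, 6); releases (1, 0, 1, 3), pool now (2, 9, 6, 9)
  task-2 still needs (4, 2, 3, 10) but only (2, 9, 6, 9) is free — short on res1 and res3
  task-1 still needs (3, 3, 2, 10) but only (2, 9, 6, 9) is free — short on res1 and res3
Processes that can never finish: task-2 and task-1.
(3) Precisely 0 of the possible complete orderings are safe sequences.


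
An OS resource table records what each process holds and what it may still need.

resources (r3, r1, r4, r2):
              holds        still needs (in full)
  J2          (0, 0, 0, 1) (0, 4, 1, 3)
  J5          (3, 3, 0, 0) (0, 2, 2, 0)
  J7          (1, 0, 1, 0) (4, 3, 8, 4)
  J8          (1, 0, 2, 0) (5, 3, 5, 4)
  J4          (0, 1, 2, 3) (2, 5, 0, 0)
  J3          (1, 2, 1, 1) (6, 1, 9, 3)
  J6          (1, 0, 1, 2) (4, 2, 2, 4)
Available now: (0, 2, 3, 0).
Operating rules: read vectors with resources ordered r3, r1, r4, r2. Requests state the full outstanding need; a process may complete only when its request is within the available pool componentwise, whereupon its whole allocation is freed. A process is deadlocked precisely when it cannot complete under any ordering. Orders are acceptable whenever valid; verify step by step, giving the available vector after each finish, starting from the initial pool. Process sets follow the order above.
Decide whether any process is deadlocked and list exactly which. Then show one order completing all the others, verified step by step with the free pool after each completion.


The deadlocked set is J7, J8, J3 and J6.
Key observation: after J5, J4, J2 complete, (3, 6, 5, 4) is the best the pool ever gets, yet each leftover process wants more r3.
One completion order for the rest: J5, J4, J2. Check, step by step:
  pool = (0, 2, 3, 0)
  J5 needs (0, 2, 2, 0) <= (0, 2, 3, 0) -> finishes; pool += (3, 3, 0, 0) = (3, 5, 3, 0)
  J4 needs (2, 5, 0, 0) <= (3, 5, 3, 0) -> finishes; pool += (0, 1, 2, 3) = (3, 6, 5, 3)
  J2 needs (0, 4, 1, 3) <= (3, 6, 5, 3) -> finishes; pool += (0, 0, 0, 1) = (3, 6, 5, 4)
The blocked processes can never fit:
  blocked: J7 wants (4, 3, 8, 4), pool (3, 6, 5, 4) — not enough r3 and r4
  blocked: J8 wants (5, 3, 5, 4), pool (3, 6, 5, 4) — not enough r3
  blocked: J3 wants (6, 1, 9, 3), pool (3, 6, 5, 4) — not enough r3 and r4
  blocked: J6 wants (4, 2, 2, 4), pool (3, 6, 5, 4) — not enough r3


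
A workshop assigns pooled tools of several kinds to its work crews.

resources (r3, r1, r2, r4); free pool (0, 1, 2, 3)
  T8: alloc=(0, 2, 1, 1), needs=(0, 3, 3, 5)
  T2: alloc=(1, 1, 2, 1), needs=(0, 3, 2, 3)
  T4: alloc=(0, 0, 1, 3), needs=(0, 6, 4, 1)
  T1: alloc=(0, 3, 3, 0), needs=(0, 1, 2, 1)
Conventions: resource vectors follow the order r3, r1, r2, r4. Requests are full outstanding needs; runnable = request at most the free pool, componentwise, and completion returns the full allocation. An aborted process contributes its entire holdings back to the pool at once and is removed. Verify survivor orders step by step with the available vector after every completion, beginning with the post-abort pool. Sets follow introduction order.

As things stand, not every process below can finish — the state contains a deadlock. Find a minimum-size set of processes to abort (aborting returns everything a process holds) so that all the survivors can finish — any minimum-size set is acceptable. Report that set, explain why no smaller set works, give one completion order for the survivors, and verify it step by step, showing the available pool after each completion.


The answer: abort T4.
Key observation: no ordering could ever have run T8 before the abort of T4; with (0, 0, 1, 3) back in the pool it fits at step 3.
Minimality: the empty abort set fails — the state is deadlocked as it stands.
One survivor order: T1, T2, T8. Verifying each step (post-abort pool first):
  pool = (0, 1, 3, 6)
  T1: need (0, 1, 2, 1) fits (0, 1, 3, 6); releases (0, 3, 3, 0), pool now (0, 4, 6, 6)
  T2: need (0, 3, 2, 3) fits (0, 4, 6, 6); releases (1, 1, 2, 1), pool now (1, 5, 8, 7)
  T8: need (0, 3, 3, 5) fits (1, 5, 8, 7); releases (0, 2, 1, 1), pool now (1, 7, 9, 8)
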